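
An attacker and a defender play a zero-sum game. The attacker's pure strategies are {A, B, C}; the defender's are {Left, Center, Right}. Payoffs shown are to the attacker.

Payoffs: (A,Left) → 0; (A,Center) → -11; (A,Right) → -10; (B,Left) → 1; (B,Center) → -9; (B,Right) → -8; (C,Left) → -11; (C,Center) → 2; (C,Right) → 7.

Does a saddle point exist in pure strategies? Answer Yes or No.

No

Row minima: A → -11, B → -9, C → -11; maximin = -9.
Column maxima: Left → 1, Center → 2, Right → 7; minimax = 1.
-9 ≠ 1, so no pure-strategy equilibrium exists.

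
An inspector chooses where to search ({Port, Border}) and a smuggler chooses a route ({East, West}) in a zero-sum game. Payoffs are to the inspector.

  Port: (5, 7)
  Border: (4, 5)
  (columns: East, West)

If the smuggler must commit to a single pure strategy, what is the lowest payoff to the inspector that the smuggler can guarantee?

5

Column maxima: East → 5, West → 7.
The smallest of these is 5.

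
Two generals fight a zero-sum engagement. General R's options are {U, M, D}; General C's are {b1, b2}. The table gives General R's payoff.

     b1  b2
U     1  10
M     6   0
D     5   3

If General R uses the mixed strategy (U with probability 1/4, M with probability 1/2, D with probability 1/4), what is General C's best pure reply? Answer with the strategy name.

If General C plays b1, General R's expected payoff is (1/4)·1 + (1/2)·6 + (1/4)·5 = 9/2.
If General C plays b2, General R's expected payoff is (1/4)·10 + (1/2)·0 + (1/4)·3 = 13/4.
General C minimizes General R's payoff; the smallest is 13/4, so the best response is b2.

b2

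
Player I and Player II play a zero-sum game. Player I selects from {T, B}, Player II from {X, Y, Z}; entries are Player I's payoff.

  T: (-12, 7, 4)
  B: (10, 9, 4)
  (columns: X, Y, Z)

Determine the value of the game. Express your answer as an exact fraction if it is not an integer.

Row minima: T → -12, B → 4; maximin = 4.
Column maxima: X → 10, Y → 9, Z → 4; minimax = 4.
Since maximin = minimax = 4, there is a saddle point and the value is 4.

4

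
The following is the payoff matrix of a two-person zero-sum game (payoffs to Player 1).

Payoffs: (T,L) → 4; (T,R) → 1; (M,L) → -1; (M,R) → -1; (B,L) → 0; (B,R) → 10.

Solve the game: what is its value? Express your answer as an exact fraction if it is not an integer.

Row minima: T → 1, M → -1, B → 0; maximin = 1.
Column maxima: L → 4, R → 10; minimax = 4.
1 ≠ 4, so there is no saddle point; optimal play is mixed.
M is strictly dominated by T, so Player 1 never plays it.
On the remaining 2×2 (T, B vs L, R):
Let Player 1 play T with probability p. Expected payoff against L: 4p + 0(1−p) = 4p; against R: 1p + 10(1−p) = −9p + 10.
Setting these equal: 4p = −9p + 10 ⇒ 13p = 10 ⇒ p = 10/13, and the value is (4)·(10/13) = 40/13.
For Player 2: with q = P(L), equating T's and B's payoffs gives 3q + 1 = −10q + 10 ⇒ q = 9/13.

40/13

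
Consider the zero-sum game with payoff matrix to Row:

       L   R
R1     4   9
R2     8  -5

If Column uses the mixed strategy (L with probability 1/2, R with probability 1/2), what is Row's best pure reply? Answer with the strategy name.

R1

Expected payoff of R1: (1/2)·4 + (1/2)·9 = 13/2.
Expected payoff of R2: (1/2)·8 + (1/2)·(-5) = 3/2.
The largest is 13/2, so Row's best response is R1.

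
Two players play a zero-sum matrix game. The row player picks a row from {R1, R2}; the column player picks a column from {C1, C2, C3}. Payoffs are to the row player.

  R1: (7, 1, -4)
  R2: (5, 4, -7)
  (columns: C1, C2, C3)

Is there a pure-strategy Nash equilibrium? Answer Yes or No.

Yes

Row minima: R1 → -4, R2 → -7; maximin = -4.
Column maxima: C1 → 7, C2 → 4, C3 → -4; minimax = -4.
maximin = minimax = -4, so a saddle point exists.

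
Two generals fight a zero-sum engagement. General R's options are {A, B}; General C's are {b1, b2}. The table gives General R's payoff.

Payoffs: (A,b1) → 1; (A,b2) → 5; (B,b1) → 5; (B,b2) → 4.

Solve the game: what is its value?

Row minima: A → 1, B → 4; maximin = 4.
Column maxima: b1 → 5, b2 → 5; minimax = 5.
4 ≠ 5, so there is no saddle point; optimal play is mixed.
Let General R play A with probability p. Expected payoff against b1: 1p + 5(1−p) = −4p + 5; against b2: 5p + 4(1−p) = p + 4.
Setting these equal: −4p + 5 = p + 4 ⇒ −5p = -1 ⇒ p = 1/5, and the value is (-4)·(1/5) + 5 = 21/5.
For General C: with q = P(b1), equating A's and B's payoffs gives −4q + 5 = q + 4 ⇒ q = 1/5.

21/5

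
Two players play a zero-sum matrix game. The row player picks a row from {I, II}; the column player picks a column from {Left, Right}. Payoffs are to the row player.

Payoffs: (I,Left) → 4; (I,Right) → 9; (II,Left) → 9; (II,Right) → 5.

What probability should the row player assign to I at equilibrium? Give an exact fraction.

Row minima: I → 4, II → 5; maximin = 5.
Column maxima: Left → 9, Right → 9; minimax = 9.
5 ≠ 9, so there is no saddle point; optimal play is mixed.
Let the row player play I with probability p. Expected payoff against Left: 4p + 9(1−p) = −5p + 9; against Right: 9p + 5(1−p) = 4p + 5.
Setting these equal: −5p + 9 = 4p + 5 ⇒ −9p = -4 ⇒ p = 4/9, and the value is (-5)·(4/9) + 9 = 61/9.
For the column player: with q = P(Left), equating I's and II's payoffs gives −5q + 9 = 4q + 5 ⇒ q = 4/9.

4/9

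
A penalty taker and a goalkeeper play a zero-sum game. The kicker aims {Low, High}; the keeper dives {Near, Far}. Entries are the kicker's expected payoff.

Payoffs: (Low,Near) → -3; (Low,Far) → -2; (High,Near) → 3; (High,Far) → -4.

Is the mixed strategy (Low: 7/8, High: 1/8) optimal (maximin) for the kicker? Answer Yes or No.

Against Near this mix gives (7/8)·(-3) + (1/8)·3 = -9/4.
Against Far this mix gives (7/8)·(-2) + (1/8)·(-4) = -9/4.
All of the keeper's active replies (Near, Far) yield -9/4, and no column does worse for the kicker. The mix makes the keeper indifferent and guarantees -9/4, so it is optimal.

Yes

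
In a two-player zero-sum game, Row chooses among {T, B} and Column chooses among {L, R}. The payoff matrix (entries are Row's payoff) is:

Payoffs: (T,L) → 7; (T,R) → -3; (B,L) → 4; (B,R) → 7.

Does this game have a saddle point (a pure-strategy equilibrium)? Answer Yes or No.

Row minima: T → -3, B → 4; maximin = 4.
Column maxima: L → 7, R → 7; minimax = 7.
4 ≠ 7, so no pure-strategy equilibrium exists.

No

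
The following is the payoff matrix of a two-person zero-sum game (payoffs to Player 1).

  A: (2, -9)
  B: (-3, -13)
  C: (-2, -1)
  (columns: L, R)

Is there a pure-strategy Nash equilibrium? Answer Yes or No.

Row minima: A → -9, B → -13, C → -2; maximin = -2.
Column maxima: L → 2, R → -1; minimax = -1.
-2 ≠ -1, so no pure-strategy equilibrium exists.

No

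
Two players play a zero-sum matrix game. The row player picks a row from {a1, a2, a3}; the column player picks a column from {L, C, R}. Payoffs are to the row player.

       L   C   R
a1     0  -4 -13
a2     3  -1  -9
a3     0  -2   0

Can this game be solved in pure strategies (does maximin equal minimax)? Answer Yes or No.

No

Row minima: a1 → -13, a2 → -9, a3 → -2; maximin = -2.
Column maxima: L → 3, C → -1, R → 0; minimax = -1.
-2 ≠ -1, so no pure-strategy equilibrium exists.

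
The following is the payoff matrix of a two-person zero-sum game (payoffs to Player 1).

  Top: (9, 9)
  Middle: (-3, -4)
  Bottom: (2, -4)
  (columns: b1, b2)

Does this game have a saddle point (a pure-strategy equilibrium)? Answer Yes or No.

Row minima: Top → 9, Middle → -4, Bottom → -4; maximin = 9.
Column maxima: b1 → 9, b2 → 9; minimax = 9.
maximin = minimax = 9, so a saddle point exists.

Yes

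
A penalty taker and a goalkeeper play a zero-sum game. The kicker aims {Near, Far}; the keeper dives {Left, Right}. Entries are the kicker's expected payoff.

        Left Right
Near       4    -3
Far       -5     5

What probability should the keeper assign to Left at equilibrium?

Row minima: Near → -3, Far → -5; maximin = -3.
Column maxima: Left → 4, Right → 5; minimax = 4.
-3 ≠ 4, so there is no saddle point; optimal play is mixed.
Let the kicker play Near with probability p. Expected payoff against Left: 4p + (-5)(1−p) = 9p − 5; against Right: (-3)p + 5(1−p) = −8p + 5.
Setting these equal: 9p − 5 = −8p + 5 ⇒ 17p = 10 ⇒ p = 10/17, and the value is (9)·(10/17) − 5 = 5/17.
For the keeper: with q = P(Left), equating Near's and Far's payoffs gives 7q − 3 = −10q + 5 ⇒ q = 8/17.

8/17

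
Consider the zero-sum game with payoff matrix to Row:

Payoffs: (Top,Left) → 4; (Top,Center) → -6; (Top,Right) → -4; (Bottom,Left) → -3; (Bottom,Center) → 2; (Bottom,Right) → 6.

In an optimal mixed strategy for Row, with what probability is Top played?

1/3

Row minima: Top → -6, Bottom → -3; maximin = -3.
Column maxima: Left → 4, Center → 2, Right → 6; minimax = 2.
-3 ≠ 2, so there is no saddle point; optimal play is mixed.
Right is strictly dominated by Center (it gives Row strictly more in every row), so Column never plays it.
On the remaining 2×2 (Top, Bottom vs Left, Center):
Let Row play Top with probability p. Expected payoff against Left: 4p + (-3)(1−p) = 7p − 3; against Center: (-6)p + 2(1−p) = −8p + 2.
Setting these equal: 7p − 3 = −8p + 2 ⇒ 15p = 5 ⇒ p = 1/3, and the value is (7)·(1/3) − 3 = -2/3.
For Column: with q = P(Left), equating Top's and Bottom's payoffs gives 10q − 6 = −5q + 2 ⇒ q = 8/15.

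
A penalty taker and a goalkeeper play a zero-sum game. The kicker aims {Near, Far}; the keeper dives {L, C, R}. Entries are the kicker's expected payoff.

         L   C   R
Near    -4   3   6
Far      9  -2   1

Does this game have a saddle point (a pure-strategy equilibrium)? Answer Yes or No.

Row minima: Near → -4, Far → -2; maximin = -2.
Column maxima: L → 9, C → 3, R → 6; minimax = 3.
-2 ≠ 3, so no pure-strategy equilibrium exists.

No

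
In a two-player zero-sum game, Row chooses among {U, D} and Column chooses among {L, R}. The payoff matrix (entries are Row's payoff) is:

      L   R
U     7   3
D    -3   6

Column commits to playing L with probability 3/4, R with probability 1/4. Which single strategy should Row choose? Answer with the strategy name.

U

Expected payoff of U: (3/4)·7 + (1/4)·3 = 6.
Expected payoff of D: (3/4)·(-3) + (1/4)·6 = -3/4.
The largest is 6, so Row's best response is U.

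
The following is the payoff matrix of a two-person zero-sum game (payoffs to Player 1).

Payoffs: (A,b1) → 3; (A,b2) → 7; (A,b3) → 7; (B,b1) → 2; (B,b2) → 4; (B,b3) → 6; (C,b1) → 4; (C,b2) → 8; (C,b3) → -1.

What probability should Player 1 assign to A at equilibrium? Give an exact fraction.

5/9

Row minima: A → 3, B → 2, C → -1; maximin = 3.
Column maxima: b1 → 4, b2 → 8, b3 → 7; minimax = 4.
3 ≠ 4, so there is no saddle point; optimal play is mixed.
B is strictly dominated by A, so Player 1 never plays it.
b2 is strictly dominated by b1 (it gives Player 1 strictly more in every row), so Player 2 never plays it.
On the remaining 2×2 (A, C vs b1, b3):
Let Player 1 play A with probability p. Expected payoff against b1: 3p + 4(1−p) = −p + 4; against b3: 7p + (-1)(1−p) = 8p − 1.
Setting these equal: −p + 4 = 8p − 1 ⇒ −9p = -5 ⇒ p = 5/9, and the value is (-1)·(5/9) + 4 = 31/9.
For Player 2: with q = P(b1), equating A's and C's payoffs gives −4q + 7 = 5q − 1 ⇒ q = 8/9.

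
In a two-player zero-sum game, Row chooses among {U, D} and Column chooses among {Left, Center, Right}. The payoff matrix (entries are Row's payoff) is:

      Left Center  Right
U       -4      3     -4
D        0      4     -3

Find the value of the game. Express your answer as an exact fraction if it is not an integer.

Row minima: U → -4, D → -3; maximin = -3.
Column maxima: Left → 0, Center → 4, Right → -3; minimax = -3.
Since maximin = minimax = -3, there is a saddle point and the value is -3.

-3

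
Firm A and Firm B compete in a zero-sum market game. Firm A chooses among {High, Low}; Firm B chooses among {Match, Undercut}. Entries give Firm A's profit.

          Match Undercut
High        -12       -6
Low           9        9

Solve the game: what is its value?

Row minima: High → -12, Low → 9; maximin = 9.
Column maxima: Match → 9, Undercut → 9; minimax = 9.
Since maximin = minimax = 9, there is a saddle point and the value is 9.

9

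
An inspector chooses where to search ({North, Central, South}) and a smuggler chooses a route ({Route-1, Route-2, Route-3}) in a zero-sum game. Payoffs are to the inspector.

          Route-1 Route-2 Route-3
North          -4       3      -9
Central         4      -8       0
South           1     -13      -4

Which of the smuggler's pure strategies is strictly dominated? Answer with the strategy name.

Route-1

Route-3 holds the inspector's payoff strictly below Route-1 in every row: -9 < -4, 0 < 4, -4 < 1.
So Route-1 is strictly dominated for the smuggler.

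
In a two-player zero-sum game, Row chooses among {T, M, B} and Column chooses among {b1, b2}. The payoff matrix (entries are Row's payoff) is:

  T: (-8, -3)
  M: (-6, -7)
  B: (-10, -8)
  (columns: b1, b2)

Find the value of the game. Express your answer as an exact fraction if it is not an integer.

Row minima: T → -8, M → -7, B → -10; maximin = -7.
Column maxima: b1 → -6, b2 → -3; minimax = -6.
-7 ≠ -6, so there is no saddle point; optimal play is mixed.
B is strictly dominated by T, so Row never plays it.
On the remaining 2×2 (T, M vs b1, b2):
Let Row play T with probability p. Expected payoff against b1: (-8)p + (-6)(1−p) = −2p − 6; against b2: (-3)p + (-7)(1−p) = 4p − 7.
Setting these equal: −2p − 6 = 4p − 7 ⇒ −6p = -1 ⇒ p = 1/6, and the value is (-2)·(1/6) − 6 = -19/3.
For Column: with q = P(b1), equating T's and M's payoffs gives −5q − 3 = q − 7 ⇒ q = 2/3.

-19/3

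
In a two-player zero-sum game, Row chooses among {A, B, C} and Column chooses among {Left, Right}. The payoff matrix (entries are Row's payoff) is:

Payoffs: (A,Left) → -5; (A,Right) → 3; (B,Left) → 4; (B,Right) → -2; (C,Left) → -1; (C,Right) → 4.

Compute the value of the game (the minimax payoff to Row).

Row minima: A → -5, B → -2, C → -1; maximin = -1.
Column maxima: Left → 4, Right → 4; minimax = 4.
-1 ≠ 4, so there is no saddle point; optimal play is mixed.
A is strictly dominated by C, so Row never plays it.
On the remaining 2×2 (B, C vs Left, Right):
Let Row play B with probability p. Expected payoff against Left: 4p + (-1)(1−p) = 5p − 1; against Right: (-2)p + 4(1−p) = −6p + 4.
Setting these equal: 5p − 1 = −6p + 4 ⇒ 11p = 5 ⇒ p = 5/11, and the value is (5)·(5/11) − 1 = 14/11.
For Column: with q = P(Left), equating B's and C's payoffs gives 6q − 2 = −5q + 4 ⇒ q = 6/11.

14/11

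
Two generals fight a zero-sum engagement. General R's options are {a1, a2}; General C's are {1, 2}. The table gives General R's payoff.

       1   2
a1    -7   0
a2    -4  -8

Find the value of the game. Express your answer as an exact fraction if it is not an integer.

-56/11

Row minima: a1 → -7, a2 → -8; maximin = -7.
Column maxima: 1 → -4, 2 → 0; minimax = -4.
-7 ≠ -4, so there is no saddle point; optimal play is mixed.
Let General R play a1 with probability p. Expected payoff against 1: (-7)p + (-4)(1−p) = −3p − 4; against 2: 0p + (-8)(1−p) = 8p − 8.
Setting these equal: −3p − 4 = 8p − 8 ⇒ −11p = -4 ⇒ p = 4/11, and the value is (-3)·(4/11) − 4 = -56/11.
For General C: with q = P(1), equating a1's and a2's payoffs gives −7q = 4q − 8 ⇒ q = 8/11.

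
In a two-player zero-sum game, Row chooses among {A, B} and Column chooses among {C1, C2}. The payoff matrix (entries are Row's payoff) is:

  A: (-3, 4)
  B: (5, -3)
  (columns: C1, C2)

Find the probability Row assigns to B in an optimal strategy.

Row minima: A → -3, B → -3; maximin = -3.
Column maxima: C1 → 5, C2 → 4; minimax = 4.
-3 ≠ 4, so there is no saddle point; optimal play is mixed.
Let Row play A with probability p. Expected payoff against C1: (-3)p + 5(1−p) = −8p + 5; against C2: 4p + (-3)(1−p) = 7p − 3.
Setting these equal: −8p + 5 = 7p − 3 ⇒ −15p = -8 ⇒ p = 8/15, and the value is (-8)·(8/15) + 5 = 11/15.
For Column: with q = P(C1), equating A's and B's payoffs gives −7q + 4 = 8q − 3 ⇒ q = 7/15.

7/15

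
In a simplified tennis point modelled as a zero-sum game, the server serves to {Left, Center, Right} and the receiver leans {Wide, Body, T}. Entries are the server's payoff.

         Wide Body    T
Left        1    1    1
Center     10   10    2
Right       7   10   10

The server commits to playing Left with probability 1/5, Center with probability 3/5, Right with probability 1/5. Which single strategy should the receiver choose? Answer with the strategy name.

If the receiver plays Wide, the server's expected payoff is (1/5)·1 + (3/5)·10 + (1/5)·7 = 38/5.
If the receiver plays Body, the server's expected payoff is (1/5)·1 + (3/5)·10 + (1/5)·10 = 41/5.
If the receiver plays T, the server's expected payoff is (1/5)·1 + (3/5)·2 + (1/5)·10 = 17/5.
The receiver minimizes the server's payoff; the smallest is 17/5, so the best response is T.

T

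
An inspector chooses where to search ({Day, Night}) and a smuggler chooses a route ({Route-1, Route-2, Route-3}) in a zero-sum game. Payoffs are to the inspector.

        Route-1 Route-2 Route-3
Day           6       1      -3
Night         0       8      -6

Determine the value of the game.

Row minima: Day → -3, Night → -6; maximin = -3.
Column maxima: Route-1 → 6, Route-2 → 8, Route-3 → -3; minimax = -3.
Since maximin = minimax = -3, there is a saddle point and the value is -3.

-3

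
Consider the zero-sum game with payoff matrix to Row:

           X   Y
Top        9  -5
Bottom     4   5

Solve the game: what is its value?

Row minima: Top → -5, Bottom → 4; maximin = 4.
Column maxima: X → 9, Y → 5; minimax = 5.
4 ≠ 5, so there is no saddle point; optimal play is mixed.
Let Row play Top with probability p. Expected payoff against X: 9p + 4(1−p) = 5p + 4; against Y: (-5)p + 5(1−p) = −10p + 5.
Setting these equal: 5p + 4 = −10p + 5 ⇒ 15p = 1 ⇒ p = 1/15, and the value is (5)·(1/15) + 4 = 13/3.
For Column: with q = P(X), equating Top's and Bottom's payoffs gives 14q − 5 = −q + 5 ⇒ q = 2/3.

13/3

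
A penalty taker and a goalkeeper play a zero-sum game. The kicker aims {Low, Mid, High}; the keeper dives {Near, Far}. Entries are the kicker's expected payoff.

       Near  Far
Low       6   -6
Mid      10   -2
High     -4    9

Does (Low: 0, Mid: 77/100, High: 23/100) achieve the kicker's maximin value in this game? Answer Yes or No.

No

Against Near this mix gives (77/100)·10 + (23/100)·(-4) = 339/50.
Against Far this mix gives (77/100)·(-2) + (23/100)·9 = 53/100.
The keeper will play Far, holding the kicker to 53/100. Shifting weight toward the row that does better against Far would raise this floor (the equalizing mix achieves 82/25 against both Far and Near), so the proposed strategy is not optimal.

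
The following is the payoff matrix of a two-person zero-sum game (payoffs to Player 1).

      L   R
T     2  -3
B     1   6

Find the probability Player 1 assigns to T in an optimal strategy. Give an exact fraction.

Row minima: T → -3, B → 1; maximin = 1.
Column maxima: L → 2, R → 6; minimax = 2.
1 ≠ 2, so there is no saddle point; optimal play is mixed.
Let Player 1 play T with probability p. Expected payoff against L: 2p + 1(1−p) = p + 1; against R: (-3)p + 6(1−p) = −9p + 6.
Setting these equal: p + 1 = −9p + 6 ⇒ 10p = 5 ⇒ p = 1/2, and the value is (1)·(1/2) + 1 = 3/2.
For Player 2: with q = P(L), equating T's and B's payoffs gives 5q − 3 = −5q + 6 ⇒ q = 9/10.

1/2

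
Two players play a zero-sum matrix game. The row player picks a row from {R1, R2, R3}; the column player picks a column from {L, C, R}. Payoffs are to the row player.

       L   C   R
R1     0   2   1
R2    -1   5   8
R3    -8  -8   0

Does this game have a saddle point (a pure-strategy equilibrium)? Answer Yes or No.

Row minima: R1 → 0, R2 → -1, R3 → -8; maximin = 0.
Column maxima: L → 0, C → 5, R → 8; minimax = 0.
maximin = minimax = 0, so a saddle point exists.

Yes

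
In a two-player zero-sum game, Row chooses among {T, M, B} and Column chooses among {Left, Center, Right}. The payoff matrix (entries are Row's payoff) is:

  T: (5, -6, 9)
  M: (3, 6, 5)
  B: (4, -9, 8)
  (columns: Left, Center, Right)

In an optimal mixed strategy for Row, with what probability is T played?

3/14

Row minima: T → -6, M → 3, B → -9; maximin = 3.
Column maxima: Left → 5, Center → 6, Right → 9; minimax = 5.
3 ≠ 5, so there is no saddle point; optimal play is mixed.
B is strictly dominated by T, so Row never plays it.
Right is strictly dominated by Left (it gives Row strictly more in every row), so Column never plays it.
On the remaining 2×2 (T, M vs Left, Center):
Let Row play T with probability p. Expected payoff against Left: 5p + 3(1−p) = 2p + 3; against Center: (-6)p + 6(1−p) = −12p + 6.
Setting these equal: 2p + 3 = −12p + 6 ⇒ 14p = 3 ⇒ p = 3/14, and the value is (2)·(3/14) + 3 = 24/7.
For Column: with q = P(Left), equating T's and M's payoffs gives 11q − 6 = −3q + 6 ⇒ q = 6/7.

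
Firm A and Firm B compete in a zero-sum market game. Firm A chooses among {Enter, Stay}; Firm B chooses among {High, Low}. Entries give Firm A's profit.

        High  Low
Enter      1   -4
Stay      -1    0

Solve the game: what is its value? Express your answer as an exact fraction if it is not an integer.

Row minima: Enter → -4, Stay → -1; maximin = -1.
Column maxima: High → 1, Low → 0; minimax = 0.
-1 ≠ 0, so there is no saddle point; optimal play is mixed.
Let Firm A play Enter with probability p. Expected payoff against High: 1p + (-1)(1−p) = 2p − 1; against Low: (-4)p + 0(1−p) = −4p.
Setting these equal: 2p − 1 = −4p ⇒ 6p = 1 ⇒ p = 1/6, and the value is (2)·(1/6) − 1 = -2/3.
For Firm B: with q = P(High), equating Enter's and Stay's payoffs gives 5q − 4 = −q ⇒ q = 2/3.

-2/3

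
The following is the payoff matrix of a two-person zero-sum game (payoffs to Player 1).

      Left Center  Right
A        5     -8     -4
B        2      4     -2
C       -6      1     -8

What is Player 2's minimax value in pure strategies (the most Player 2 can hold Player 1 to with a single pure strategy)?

Column maxima: Left → 5, Center → 4, Right → -2.
The smallest of these is -2.

-2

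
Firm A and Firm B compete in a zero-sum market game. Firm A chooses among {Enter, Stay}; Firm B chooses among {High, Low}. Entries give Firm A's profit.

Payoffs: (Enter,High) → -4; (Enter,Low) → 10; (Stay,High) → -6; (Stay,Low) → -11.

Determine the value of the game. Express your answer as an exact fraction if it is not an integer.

-4

Row minima: Enter → -4, Stay → -11; maximin = -4.
Column maxima: High → -4, Low → 10; minimax = -4.
Since maximin = minimax = -4, there is a saddle point and the value is -4.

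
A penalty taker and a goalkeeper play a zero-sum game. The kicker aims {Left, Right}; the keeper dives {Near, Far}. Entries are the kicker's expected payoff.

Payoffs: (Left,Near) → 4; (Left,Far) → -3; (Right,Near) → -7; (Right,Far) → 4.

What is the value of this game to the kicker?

Row minima: Left → -3, Right → -7; maximin = -3.
Column maxima: Near → 4, Far → 4; minimax = 4.
-3 ≠ 4, so there is no saddle point; optimal play is mixed.
Let the kicker play Left with probability p. Expected payoff against Near: 4p + (-7)(1−p) = 11p − 7; against Far: (-3)p + 4(1−p) = −7p + 4.
Setting these equal: 11p − 7 = −7p + 4 ⇒ 18p = 11 ⇒ p = 11/18, and the value is (11)·(11/18) − 7 = -5/18.
For the keeper: with q = P(Near), equating Left's and Right's payoffs gives 7q − 3 = −11q + 4 ⇒ q = 7/18.

-5/18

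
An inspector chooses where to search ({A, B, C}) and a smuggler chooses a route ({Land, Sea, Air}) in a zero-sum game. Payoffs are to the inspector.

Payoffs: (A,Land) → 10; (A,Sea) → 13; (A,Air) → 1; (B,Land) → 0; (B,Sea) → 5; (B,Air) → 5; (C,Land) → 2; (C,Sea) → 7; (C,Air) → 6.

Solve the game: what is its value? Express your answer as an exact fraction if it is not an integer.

Row minima: A → 1, B → 0, C → 2; maximin = 2.
Column maxima: Land → 10, Sea → 13, Air → 6; minimax = 6.
2 ≠ 6, so there is no saddle point; optimal play is mixed.
B is strictly dominated by C, so the inspector never plays it.
Sea is strictly dominated by Land (it gives the inspector strictly more in every row), so the smuggler never plays it.
On the remaining 2×2 (A, C vs Land, Air):
Let the inspector play A with probability p. Expected payoff against Land: 10p + 2(1−p) = 8p + 2; against Air: 1p + 6(1−p) = −5p + 6.
Setting these equal: 8p + 2 = −5p + 6 ⇒ 13p = 4 ⇒ p = 4/13, and the value is (8)·(4/13) + 2 = 58/13.
For the smuggler: with q = P(Land), equating A's and C's payoffs gives 9q + 1 = −4q + 6 ⇒ q = 5/13.

58/13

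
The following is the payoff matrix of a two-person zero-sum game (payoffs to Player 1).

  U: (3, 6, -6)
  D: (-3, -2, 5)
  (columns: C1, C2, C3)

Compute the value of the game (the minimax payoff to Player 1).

Row minima: U → -6, D → -3; maximin = -3.
Column maxima: C1 → 3, C2 → 6, C3 → 5; minimax = 3.
-3 ≠ 3, so there is no saddle point; optimal play is mixed.
C2 is strictly dominated by C1 (it gives Player 1 strictly more in every row), so Player 2 never plays it.
On the remaining 2×2 (U, D vs C1, C3):
Let Player 1 play U with probability p. Expected payoff against C1: 3p + (-3)(1−p) = 6p − 3; against C3: (-6)p + 5(1−p) = −11p + 5.
Setting these equal: 6p − 3 = −11p + 5 ⇒ 17p = 8 ⇒ p = 8/17, and the value is (6)·(8/17) − 3 = -3/17.
For Player 2: with q = P(C1), equating U's and D's payoffs gives 9q − 6 = −8q + 5 ⇒ q = 11/17.

-3/17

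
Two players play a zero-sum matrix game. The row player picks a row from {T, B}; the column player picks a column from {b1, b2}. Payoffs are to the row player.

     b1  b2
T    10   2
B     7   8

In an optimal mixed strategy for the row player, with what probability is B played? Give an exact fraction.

Row minima: T → 2, B → 7; maximin = 7.
Column maxima: b1 → 10, b2 → 8; minimax = 8.
7 ≠ 8, so there is no saddle point; optimal play is mixed.
Let the row player play T with probability p. Expected payoff against b1: 10p + 7(1−p) = 3p + 7; against b2: 2p + 8(1−p) = −6p + 8.
Setting these equal: 3p + 7 = −6p + 8 ⇒ 9p = 1 ⇒ p = 1/9, and the value is (3)·(1/9) + 7 = 22/3.
For the column player: with q = P(b1), equating T's and B's payoffs gives 8q + 2 = −q + 8 ⇒ q = 2/3.

8/9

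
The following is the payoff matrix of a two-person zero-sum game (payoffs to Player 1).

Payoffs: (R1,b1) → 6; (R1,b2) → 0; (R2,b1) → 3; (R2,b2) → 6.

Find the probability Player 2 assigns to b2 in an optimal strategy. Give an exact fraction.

Row minima: R1 → 0, R2 → 3; maximin = 3.
Column maxima: b1 → 6, b2 → 6; minimax = 6.
3 ≠ 6, so there is no saddle point; optimal play is mixed.
Let Player 1 play R1 with probability p. Expected payoff against b1: 6p + 3(1−p) = 3p + 3; against b2: 0p + 6(1−p) = −6p + 6.
Setting these equal: 3p + 3 = −6p + 6 ⇒ 9p = 3 ⇒ p = 1/3, and the value is (3)·(1/3) + 3 = 4.
For Player 2: with q = P(b1), equating R1's and R2's payoffs gives 6q = −3q + 6 ⇒ q = 2/3.

1/3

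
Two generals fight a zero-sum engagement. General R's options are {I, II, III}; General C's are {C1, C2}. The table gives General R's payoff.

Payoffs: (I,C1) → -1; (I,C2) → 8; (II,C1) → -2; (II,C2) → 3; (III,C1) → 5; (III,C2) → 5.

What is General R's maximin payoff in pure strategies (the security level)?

Row minima: I → -1, II → -2, III → 5.
The best of these is 5.

5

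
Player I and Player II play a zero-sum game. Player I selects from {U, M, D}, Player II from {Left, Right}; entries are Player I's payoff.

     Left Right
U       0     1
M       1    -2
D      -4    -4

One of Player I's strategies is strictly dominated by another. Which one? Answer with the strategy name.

D

U gives a strictly higher payoff than D against every column: 0 > -4, 1 > -4.
So D is strictly dominated and Player I never plays it.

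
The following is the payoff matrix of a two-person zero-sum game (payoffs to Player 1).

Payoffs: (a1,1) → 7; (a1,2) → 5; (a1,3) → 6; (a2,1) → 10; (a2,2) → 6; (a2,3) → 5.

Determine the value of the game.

Row minima: a1 → 5, a2 → 5; maximin = 5.
Column maxima: 1 → 10, 2 → 6, 3 → 6; minimax = 6.
5 ≠ 6, so there is no saddle point; optimal play is mixed.
1 is strictly dominated by 2 (it gives Player 1 strictly more in every row), so Player 2 never plays it.
On the remaining 2×2 (a1, a2 vs 2, 3):
Let Player 1 play a1 with probability p. Expected payoff against 2: 5p + 6(1−p) = −p + 6; against 3: 6p + 5(1−p) = p + 5.
Setting these equal: −p + 6 = p + 5 ⇒ −2p = -1 ⇒ p = 1/2, and the value is (-1)·(1/2) + 6 = 11/2.
For Player 2: with q = P(2), equating a1's and a2's payoffs gives −q + 6 = q + 5 ⇒ q = 1/2.

11/2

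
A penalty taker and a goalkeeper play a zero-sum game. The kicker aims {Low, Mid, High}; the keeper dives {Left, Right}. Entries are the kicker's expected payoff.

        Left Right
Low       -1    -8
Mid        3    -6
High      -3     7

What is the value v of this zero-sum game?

3/19

Row minima: Low → -8, Mid → -6, High → -3; maximin = -3.
Column maxima: Left → 3, Right → 7; minimax = 3.
-3 ≠ 3, so there is no saddle point; optimal play is mixed.
Low is strictly dominated by Mid, so the kicker never plays it.
On the remaining 2×2 (Mid, High vs Left, Right):
Let the kicker play Mid with probability p. Expected payoff against Left: 3p + (-3)(1−p) = 6p − 3; against Right: (-6)p + 7(1−p) = −13p + 7.
Setting these equal: 6p − 3 = −13p + 7 ⇒ 19p = 10 ⇒ p = 10/19, and the value is (6)·(10/19) − 3 = 3/19.
For the keeper: with q = P(Left), equating Mid's and High's payoffs gives 9q − 6 = −10q + 7 ⇒ q = 13/19.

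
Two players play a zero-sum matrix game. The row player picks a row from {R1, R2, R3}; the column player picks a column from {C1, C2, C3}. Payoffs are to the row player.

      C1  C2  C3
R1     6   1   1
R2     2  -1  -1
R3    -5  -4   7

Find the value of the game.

Row minima: R1 → 1, R2 → -1, R3 → -5; maximin = 1.
Column maxima: C1 → 6, C2 → 1, C3 → 7; minimax = 1.
Since maximin = minimax = 1, there is a saddle point and the value is 1.

1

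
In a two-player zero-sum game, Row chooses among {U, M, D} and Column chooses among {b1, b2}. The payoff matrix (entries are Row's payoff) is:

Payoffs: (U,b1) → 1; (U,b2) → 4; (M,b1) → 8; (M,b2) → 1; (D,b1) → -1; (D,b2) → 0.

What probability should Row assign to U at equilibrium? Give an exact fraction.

7/10

Row minima: U → 1, M → 1, D → -1; maximin = 1.
Column maxima: b1 → 8, b2 → 4; minimax = 4.
1 ≠ 4, so there is no saddle point; optimal play is mixed.
D is strictly dominated by U, so Row never plays it.
On the remaining 2×2 (U, M vs b1, b2):
Let Row play U with probability p. Expected payoff against b1: 1p + 8(1−p) = −7p + 8; against b2: 4p + 1(1−p) = 3p + 1.
Setting these equal: −7p + 8 = 3p + 1 ⇒ −10p = -7 ⇒ p = 7/10, and the value is (-7)·(7/10) + 8 = 31/10.
For Column: with q = P(b1), equating U's and M's payoffs gives −3q + 4 = 7q + 1 ⇒ q = 3/10.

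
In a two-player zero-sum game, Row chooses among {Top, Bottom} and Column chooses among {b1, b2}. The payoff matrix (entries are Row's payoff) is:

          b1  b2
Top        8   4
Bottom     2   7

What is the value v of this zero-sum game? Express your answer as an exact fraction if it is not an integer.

16/3

Row minima: Top → 4, Bottom → 2; maximin = 4.
Column maxima: b1 → 8, b2 → 7; minimax = 7.
4 ≠ 7, so there is no saddle point; optimal play is mixed.
Let Row play Top with probability p. Expected payoff against b1: 8p + 2(1−p) = 6p + 2; against b2: 4p + 7(1−p) = −3p + 7.
Setting these equal: 6p + 2 = −3p + 7 ⇒ 9p = 5 ⇒ p = 5/9, and the value is (6)·(5/9) + 2 = 16/3.
For Column: with q = P(b1), equating Top's and Bottom's payoffs gives 4q + 4 = −5q + 7 ⇒ q = 1/3.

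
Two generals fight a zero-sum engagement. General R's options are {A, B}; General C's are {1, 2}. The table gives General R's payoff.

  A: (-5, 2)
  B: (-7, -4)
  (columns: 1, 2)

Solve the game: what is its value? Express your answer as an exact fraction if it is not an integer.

Row minima: A → -5, B → -7; maximin = -5.
Column maxima: 1 → -5, 2 → 2; minimax = -5.
Since maximin = minimax = -5, there is a saddle point and the value is -5.

-5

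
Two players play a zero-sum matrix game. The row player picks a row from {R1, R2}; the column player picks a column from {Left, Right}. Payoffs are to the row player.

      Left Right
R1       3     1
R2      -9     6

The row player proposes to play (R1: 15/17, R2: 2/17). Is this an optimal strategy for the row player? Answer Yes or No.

Against Left this mix gives (15/17)·3 + (2/17)·(-9) = 27/17.
Against Right this mix gives (15/17)·1 + (2/17)·6 = 27/17.
All of the column player's active replies (Left, Right) yield 27/17, and no column does worse for the row player. The mix makes the column player indifferent and guarantees 27/17, so it is optimal.

Yes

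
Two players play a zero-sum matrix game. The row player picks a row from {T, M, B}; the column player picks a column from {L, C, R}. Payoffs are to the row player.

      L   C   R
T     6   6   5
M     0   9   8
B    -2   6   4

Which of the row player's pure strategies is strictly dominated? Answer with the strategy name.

B

M gives a strictly higher payoff than B against every column: 0 > -2, 9 > 6, 8 > 4.
So B is strictly dominated and the row player never plays it.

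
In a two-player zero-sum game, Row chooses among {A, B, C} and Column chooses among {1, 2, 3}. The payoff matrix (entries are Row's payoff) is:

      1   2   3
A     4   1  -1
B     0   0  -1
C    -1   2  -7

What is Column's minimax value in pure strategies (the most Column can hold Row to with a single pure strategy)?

-1

Column maxima: 1 → 4, 2 → 2, 3 → -1.
The smallest of these is -1.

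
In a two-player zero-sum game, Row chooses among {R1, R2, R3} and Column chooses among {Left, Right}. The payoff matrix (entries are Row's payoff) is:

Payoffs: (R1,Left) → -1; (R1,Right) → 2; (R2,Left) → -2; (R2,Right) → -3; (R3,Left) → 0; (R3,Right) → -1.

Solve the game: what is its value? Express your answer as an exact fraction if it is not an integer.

-1/4

Row minima: R1 → -1, R2 → -3, R3 → -1; maximin = -1.
Column maxima: Left → 0, Right → 2; minimax = 0.
-1 ≠ 0, so there is no saddle point; optimal play is mixed.
R2 is strictly dominated by R1, so Row never plays it.
On the remaining 2×2 (R1, R3 vs Left, Right):
Let Row play R1 with probability p. Expected payoff against Left: (-1)p + 0(1−p) = −p; against Right: 2p + (-1)(1−p) = 3p − 1.
Setting these equal: −p = 3p − 1 ⇒ −4p = -1 ⇒ p = 1/4, and the value is (-1)·(1/4) = -1/4.
For Column: with q = P(Left), equating R1's and R3's payoffs gives −3q + 2 = q − 1 ⇒ q = 3/4.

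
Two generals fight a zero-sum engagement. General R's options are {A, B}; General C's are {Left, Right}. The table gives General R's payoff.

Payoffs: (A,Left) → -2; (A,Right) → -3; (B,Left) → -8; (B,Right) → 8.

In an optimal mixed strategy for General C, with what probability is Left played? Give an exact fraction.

11/17

Row minima: A → -3, B → -8; maximin = -3.
Column maxima: Left → -2, Right → 8; minimax = -2.
-3 ≠ -2, so there is no saddle point; optimal play is mixed.
Let General R play A with probability p. Expected payoff against Left: (-2)p + (-8)(1−p) = 6p − 8; against Right: (-3)p + 8(1−p) = −11p + 8.
Setting these equal: 6p − 8 = −11p + 8 ⇒ 17p = 16 ⇒ p = 16/17, and the value is (6)·(16/17) − 8 = -40/17.
For General C: with q = P(Left), equating A's and B's payoffs gives q − 3 = −16q + 8 ⇒ q = 11/17.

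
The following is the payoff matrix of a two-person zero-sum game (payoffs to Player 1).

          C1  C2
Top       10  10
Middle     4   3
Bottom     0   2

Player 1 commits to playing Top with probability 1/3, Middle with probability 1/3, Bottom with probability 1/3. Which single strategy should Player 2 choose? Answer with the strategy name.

If Player 2 plays C1, Player 1's expected payoff is (1/3)·10 + (1/3)·4 + (1/3)·0 = 14/3.
If Player 2 plays C2, Player 1's expected payoff is (1/3)·10 + (1/3)·3 + (1/3)·2 = 5.
Player 2 minimizes Player 1's payoff; the smallest is 14/3, so the best response is C1.

C1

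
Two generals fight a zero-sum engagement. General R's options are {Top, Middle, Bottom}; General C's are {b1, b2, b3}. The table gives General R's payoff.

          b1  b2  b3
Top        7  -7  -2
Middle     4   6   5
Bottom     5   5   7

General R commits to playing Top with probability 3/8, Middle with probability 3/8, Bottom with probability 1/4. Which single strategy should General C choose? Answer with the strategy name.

b2

If General C plays b1, General R's expected payoff is (3/8)·7 + (3/8)·4 + (1/4)·5 = 43/8.
If General C plays b2, General R's expected payoff is (3/8)·(-7) + (3/8)·6 + (1/4)·5 = 7/8.
If General C plays b3, General R's expected payoff is (3/8)·(-2) + (3/8)·5 + (1/4)·7 = 23/8.
General C minimizes General R's payoff; the smallest is 7/8, so the best response is b2.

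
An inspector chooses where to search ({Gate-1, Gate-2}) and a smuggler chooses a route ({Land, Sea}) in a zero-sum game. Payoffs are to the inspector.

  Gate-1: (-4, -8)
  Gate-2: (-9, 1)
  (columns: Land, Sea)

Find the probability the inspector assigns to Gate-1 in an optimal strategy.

5/7

Row minima: Gate-1 → -8, Gate-2 → -9; maximin = -8.
Column maxima: Land → -4, Sea → 1; minimax = -4.
-8 ≠ -4, so there is no saddle point; optimal play is mixed.
Let the inspector play Gate-1 with probability p. Expected payoff against Land: (-4)p + (-9)(1−p) = 5p − 9; against Sea: (-8)p + 1(1−p) = −9p + 1.
Setting these equal: 5p − 9 = −9p + 1 ⇒ 14p = 10 ⇒ p = 5/7, and the value is (5)·(5/7) − 9 = -38/7.
For the smuggler: with q = P(Land), equating Gate-1's and Gate-2's payoffs gives 4q − 8 = −10q + 1 ⇒ q = 9/14.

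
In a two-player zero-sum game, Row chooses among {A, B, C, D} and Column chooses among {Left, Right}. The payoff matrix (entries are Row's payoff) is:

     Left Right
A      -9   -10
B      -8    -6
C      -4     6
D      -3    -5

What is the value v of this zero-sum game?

Row minima: A → -10, B → -8, C → -4, D → -5; maximin = -4.
Column maxima: Left → -3, Right → 6; minimax = -3.
-4 ≠ -3, so there is no saddle point; optimal play is mixed.
A is strictly dominated by B, so Row never plays it.
B is strictly dominated by C, so Row never plays it.
On the remaining 2×2 (C, D vs Left, Right):
Let Row play C with probability p. Expected payoff against Left: (-4)p + (-3)(1−p) = −p − 3; against Right: 6p + (-5)(1−p) = 11p − 5.
Setting these equal: −p − 3 = 11p − 5 ⇒ −12p = -2 ⇒ p = 1/6, and the value is (-1)·(1/6) − 3 = -19/6.
For Column: with q = P(Left), equating C's and D's payoffs gives −10q + 6 = 2q − 5 ⇒ q = 11/12.

-19/6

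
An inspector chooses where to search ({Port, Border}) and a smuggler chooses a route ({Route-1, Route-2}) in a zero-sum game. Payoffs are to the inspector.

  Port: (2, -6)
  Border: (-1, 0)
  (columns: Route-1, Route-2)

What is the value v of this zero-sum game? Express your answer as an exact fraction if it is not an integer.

Row minima: Port → -6, Border → -1; maximin = -1.
Column maxima: Route-1 → 2, Route-2 → 0; minimax = 0.
-1 ≠ 0, so there is no saddle point; optimal play is mixed.
Let the inspector play Port with probability p. Expected payoff against Route-1: 2p + (-1)(1−p) = 3p − 1; against Route-2: (-6)p + 0(1−p) = −6p.
Setting these equal: 3p − 1 = −6p ⇒ 9p = 1 ⇒ p = 1/9, and the value is (3)·(1/9) − 1 = -2/3.
For the smuggler: with q = P(Route-1), equating Port's and Border's payoffs gives 8q − 6 = −q ⇒ q = 2/3.

-2/3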